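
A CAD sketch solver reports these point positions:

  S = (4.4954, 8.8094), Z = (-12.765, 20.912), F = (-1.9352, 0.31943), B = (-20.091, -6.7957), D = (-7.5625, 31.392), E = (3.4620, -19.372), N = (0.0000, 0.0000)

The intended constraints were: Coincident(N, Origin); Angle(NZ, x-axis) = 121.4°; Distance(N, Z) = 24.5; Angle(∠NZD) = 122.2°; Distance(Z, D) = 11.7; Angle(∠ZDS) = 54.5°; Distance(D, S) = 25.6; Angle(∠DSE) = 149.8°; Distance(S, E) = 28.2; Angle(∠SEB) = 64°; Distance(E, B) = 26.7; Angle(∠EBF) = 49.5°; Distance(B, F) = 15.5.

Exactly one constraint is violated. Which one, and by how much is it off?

Distance(B, F) = 15.5 — off by 4.00.

N = (0.00, 0.00) ✓; NZ at 121.4° ✓; |NZ| = 24.50 ✓; ∠NZD = 122.2° ✓; |ZD| = 11.70 ✓; ∠ZDS = 54.50° ✓; |DS| = 25.60 ✓; ∠DSE = 149.8° ✓; |SE| = 28.20 ✓; ∠SEB = 64.00° ✓; |EB| = 26.70 ✓; ∠EBF = 49.50° ✓; |BF| = 19.50 ✗.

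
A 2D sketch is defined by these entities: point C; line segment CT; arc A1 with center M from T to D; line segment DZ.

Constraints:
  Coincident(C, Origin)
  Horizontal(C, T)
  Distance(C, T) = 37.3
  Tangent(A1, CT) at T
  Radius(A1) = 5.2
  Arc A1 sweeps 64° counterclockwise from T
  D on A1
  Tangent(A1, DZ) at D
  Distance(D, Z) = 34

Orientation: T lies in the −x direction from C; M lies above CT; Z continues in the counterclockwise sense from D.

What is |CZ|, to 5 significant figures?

37.880

C is at the origin; CT is horizontal with |CT| = 37.3 and T on the −x side, so T = (-37.300, 0.0000). Tangency of A1 to CT means the radius MT is perpendicular to CT, so M = T + (0, 5.2) = (-37.300, 5.2000). On A1, T sits at bearing -90° from M; a 64° counterclockwise sweep puts D at bearing -26°, so D = M + 5.2·(cos -26°, sin -26°) = (-32.626, 2.9205). The tangent condition forces MD to be normal to DZ, so DZ runs along (−sin -26°, cos -26°); with |DZ| = 34.0, Z = (-17.722, 33.479). Then |CZ| = |Z − C| = 37.880.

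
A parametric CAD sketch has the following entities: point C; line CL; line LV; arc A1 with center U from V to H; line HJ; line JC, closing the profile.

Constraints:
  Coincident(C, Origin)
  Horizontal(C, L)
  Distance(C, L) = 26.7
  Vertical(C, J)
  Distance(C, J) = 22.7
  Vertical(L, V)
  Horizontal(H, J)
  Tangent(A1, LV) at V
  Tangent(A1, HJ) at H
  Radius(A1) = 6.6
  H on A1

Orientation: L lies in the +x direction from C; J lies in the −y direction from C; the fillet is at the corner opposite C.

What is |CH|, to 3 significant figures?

30.3

C is at the origin; CL is horizontal with |CL| = 26.7 and L on the +x side, so L = (26.7, 0.00). C and J share the same x with |CJ| = 22.7 and J on the −y side, so J = (0.00, -22.7). The virtual corner opposite C is at (26.7, -22.7). Since A1 is tangent to LV there, UV ⟂ LV and A1 meets HJ tangentially, so UH is at right angles to HJ, with radius 6.6, so the center U sits 6.6 in from both sides at U = (20.1, -16.1). That places the tangent points at V = (26.7, -16.1) on LV and H = (20.1, -22.7) on HJ. Then |CH| = |H − C| = 30.3.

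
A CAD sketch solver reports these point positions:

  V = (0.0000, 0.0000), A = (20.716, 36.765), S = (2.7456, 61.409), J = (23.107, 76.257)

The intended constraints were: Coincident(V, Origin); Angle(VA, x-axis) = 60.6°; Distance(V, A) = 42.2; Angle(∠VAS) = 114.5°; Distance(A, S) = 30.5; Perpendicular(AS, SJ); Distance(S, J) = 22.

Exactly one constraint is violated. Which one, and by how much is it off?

Distance(S, J) = 22 — off by 3.20.

V = (0.00, 0.00) ✓; VA at 60.60° ✓; |VA| = 42.20 ✓; ∠VAS = 114.5° ✓; |AS| = 30.50 ✓; ∠(AS, SJ) = 90.00° ✓; |SJ| = 25.20 ✗.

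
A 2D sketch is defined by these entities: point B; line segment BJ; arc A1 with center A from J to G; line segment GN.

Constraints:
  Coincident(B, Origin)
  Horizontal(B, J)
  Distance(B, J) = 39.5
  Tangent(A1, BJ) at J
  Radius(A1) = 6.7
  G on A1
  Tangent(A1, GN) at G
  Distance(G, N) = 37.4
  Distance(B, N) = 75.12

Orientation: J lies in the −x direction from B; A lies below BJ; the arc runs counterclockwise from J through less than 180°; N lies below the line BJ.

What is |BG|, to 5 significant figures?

44.803

Checks: |AG| = 6.700 ✓; ∠(AG, GN) = 90.00° ✓; |GN| = 37.40 ✓; |BN| = 75.12 ✓.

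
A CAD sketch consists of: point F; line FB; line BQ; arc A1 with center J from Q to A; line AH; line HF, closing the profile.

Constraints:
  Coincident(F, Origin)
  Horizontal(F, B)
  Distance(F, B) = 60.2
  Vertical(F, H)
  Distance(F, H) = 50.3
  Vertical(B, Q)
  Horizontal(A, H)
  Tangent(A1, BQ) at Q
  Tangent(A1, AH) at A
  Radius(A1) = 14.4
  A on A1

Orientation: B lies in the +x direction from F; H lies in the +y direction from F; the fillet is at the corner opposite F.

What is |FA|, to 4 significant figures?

68.03

The virtual corner opposite F is at (60.20, 50.30). Tangency of A1 to BQ means the radius JQ is perpendicular to BQ and the tangent condition forces JA to be normal to AH, with radius 14.4, so the center J sits 14.4 in from both sides at J = (45.80, 35.90). That places the tangent points at Q = (60.20, 35.90) on BQ and A = (45.80, 50.30) on AH. Then |FA| = |A − F| = 68.03.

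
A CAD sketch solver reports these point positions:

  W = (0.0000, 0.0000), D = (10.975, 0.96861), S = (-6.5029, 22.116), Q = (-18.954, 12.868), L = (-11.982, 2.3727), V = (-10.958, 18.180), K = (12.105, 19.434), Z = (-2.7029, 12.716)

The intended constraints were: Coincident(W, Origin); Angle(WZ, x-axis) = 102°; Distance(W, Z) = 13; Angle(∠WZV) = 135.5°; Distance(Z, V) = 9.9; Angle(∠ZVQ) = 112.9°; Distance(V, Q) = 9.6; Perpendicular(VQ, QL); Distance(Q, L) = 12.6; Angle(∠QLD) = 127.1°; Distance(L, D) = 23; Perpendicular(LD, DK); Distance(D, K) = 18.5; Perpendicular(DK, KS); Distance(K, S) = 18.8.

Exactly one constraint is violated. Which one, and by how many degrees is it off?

Perpendicular(DK, KS) — off by 4.70°.

W = (0.00, 0.00) ✓; WZ at 102.0° ✓; |WZ| = 13.00 ✓; ∠WZV = 135.5° ✓; |ZV| = 9.900 ✓; ∠ZVQ = 112.9° ✓; |VQ| = 9.600 ✓; ∠(VQ, QL) = 90.00° ✓; |QL| = 12.60 ✓; ∠QLD = 127.1° ✓; |LD| = 23.00 ✓; ∠(LD, DK) = 90.00° ✓; |DK| = 18.50 ✓; ∠(DK, KS) = 85.30° ✗; |KS| = 18.80 ✓.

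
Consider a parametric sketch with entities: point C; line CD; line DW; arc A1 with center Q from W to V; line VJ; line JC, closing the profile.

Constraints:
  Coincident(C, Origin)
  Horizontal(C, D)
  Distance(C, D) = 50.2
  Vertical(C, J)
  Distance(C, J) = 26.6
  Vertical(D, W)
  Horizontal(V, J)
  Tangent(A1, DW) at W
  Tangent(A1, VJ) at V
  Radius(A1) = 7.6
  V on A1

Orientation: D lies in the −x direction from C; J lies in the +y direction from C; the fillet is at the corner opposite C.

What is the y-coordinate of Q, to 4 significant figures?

19.00

C is at the origin; C and D share the same y with |CD| = 50.2 and D on the −x side, so D = (-50.20, 0.000). C and J share the same x with |CJ| = 26.6 and J on the +y side, so J = (0.000, 26.60). The virtual corner opposite C is at (-50.20, 26.60). Since A1 is tangent to DW there, QW ⟂ DW and the tangent condition forces QV to be normal to VJ, with radius 7.6, so the center Q sits 7.6 in from both sides at Q = (-42.60, 19.00). So Q.y = 19.00.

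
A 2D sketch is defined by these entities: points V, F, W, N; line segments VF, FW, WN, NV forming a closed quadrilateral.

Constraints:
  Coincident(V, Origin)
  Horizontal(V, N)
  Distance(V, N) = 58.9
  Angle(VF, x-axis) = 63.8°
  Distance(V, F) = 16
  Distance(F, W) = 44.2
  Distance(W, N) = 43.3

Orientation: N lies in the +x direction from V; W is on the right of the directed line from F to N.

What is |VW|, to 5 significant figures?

35.906

Checks: |FW| = 44.20 ✓; |WN| = 43.30 ✓.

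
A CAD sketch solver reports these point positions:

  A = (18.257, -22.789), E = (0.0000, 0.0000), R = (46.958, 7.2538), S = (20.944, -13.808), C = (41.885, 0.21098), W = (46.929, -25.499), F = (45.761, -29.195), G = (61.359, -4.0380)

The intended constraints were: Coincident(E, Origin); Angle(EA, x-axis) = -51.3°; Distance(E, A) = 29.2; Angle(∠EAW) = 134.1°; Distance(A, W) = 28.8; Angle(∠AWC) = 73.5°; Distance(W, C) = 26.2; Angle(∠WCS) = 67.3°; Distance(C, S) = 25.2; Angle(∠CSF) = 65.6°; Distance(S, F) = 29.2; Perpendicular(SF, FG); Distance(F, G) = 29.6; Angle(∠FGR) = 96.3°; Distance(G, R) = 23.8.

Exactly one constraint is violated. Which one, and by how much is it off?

Distance(G, R) = 23.8 — off by 5.50.

E = (0.00, 0.00) ✓; EA at -51.30° ✓; |EA| = 29.20 ✓; ∠EAW = 134.1° ✓; |AW| = 28.80 ✓; ∠AWC = 73.50° ✓; |WC| = 26.20 ✓; ∠WCS = 67.30° ✓; |CS| = 25.20 ✓; ∠CSF = 65.60° ✓; |SF| = 29.20 ✓; ∠(SF, FG) = 90.00° ✓; |FG| = 29.60 ✓; ∠FGR = 96.30° ✓; |GR| = 18.30 ✗.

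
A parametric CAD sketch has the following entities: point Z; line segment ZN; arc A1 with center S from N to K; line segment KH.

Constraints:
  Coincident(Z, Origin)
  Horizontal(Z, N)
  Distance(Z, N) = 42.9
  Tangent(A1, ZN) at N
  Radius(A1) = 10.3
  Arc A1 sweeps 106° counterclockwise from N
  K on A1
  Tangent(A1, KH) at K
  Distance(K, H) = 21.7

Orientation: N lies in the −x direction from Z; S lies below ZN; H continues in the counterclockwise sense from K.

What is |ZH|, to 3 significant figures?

57.9

Z is at the origin; Z and N share the same y with |ZN| = 42.9 and N on the −x side, so N = (-42.9, 0.00). The tangent condition forces SN to be normal to ZN, so S = N + (0, -10.3) = (-42.9, -10.3). On A1, N sits at bearing 90° from S; a 106° counterclockwise sweep puts K at bearing 196°, so K = S + 10.3·(cos 196°, sin 196°) = (-52.8, -13.1). A1 meets KH tangentially, so SK is at right angles to KH, so KH runs along (−sin 196°, cos 196°); with |KH| = 21.7, H = (-46.8, -34.0). Then |ZH| = |H − Z| = 57.9.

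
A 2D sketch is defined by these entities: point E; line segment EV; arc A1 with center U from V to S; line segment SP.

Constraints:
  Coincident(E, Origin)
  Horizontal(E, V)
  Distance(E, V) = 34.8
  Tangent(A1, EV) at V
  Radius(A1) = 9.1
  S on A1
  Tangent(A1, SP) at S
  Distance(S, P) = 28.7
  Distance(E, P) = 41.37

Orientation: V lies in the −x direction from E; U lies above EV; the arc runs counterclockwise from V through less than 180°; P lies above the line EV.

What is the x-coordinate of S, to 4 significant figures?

-25.84

E is at the origin; EV is horizontal with |EV| = 34.8 and V on the −x side, so V = (-34.80, 0.000). Since A1 is tangent to EV there, UV ⟂ EV, so U = V + (0, 9.1) = (-34.80, 9.100). Since US ⟂ SP (tangency), |UP| = √(9.1² + 28.7²) = 30.11 regardless of where S sits on A1. So P lies on both circle(E, 41.37) and circle(U, 30.11); the above-EV intersection is P = (-20.81, 35.76). S is the foot of the tangent from P: S = (-25.84, 7.503).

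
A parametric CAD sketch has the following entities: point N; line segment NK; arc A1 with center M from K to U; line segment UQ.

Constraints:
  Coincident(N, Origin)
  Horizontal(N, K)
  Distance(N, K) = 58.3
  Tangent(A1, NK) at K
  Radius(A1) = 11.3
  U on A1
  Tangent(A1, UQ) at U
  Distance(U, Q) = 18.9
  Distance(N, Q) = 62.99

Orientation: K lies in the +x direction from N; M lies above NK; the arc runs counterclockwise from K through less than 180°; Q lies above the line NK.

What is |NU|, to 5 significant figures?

69.242

N is at the origin; NK is horizontal with |NK| = 58.3 and K on the +x side, so K = (58.300, 0.0000). Since A1 is tangent to NK there, MK ⟂ NK, so M = K + (0, 11.3) = (58.300, 11.300). Since MU ⟂ UQ (tangency), |MQ| = √(11.3² + 18.9²) = 22.020 regardless of where U sits on A1. So Q lies on both circle(N, 62.99) and circle(M, 22.020); the above-NK intersection is Q = (53.749, 32.845). U is the foot of the tangent from Q: U = (66.591, 18.978).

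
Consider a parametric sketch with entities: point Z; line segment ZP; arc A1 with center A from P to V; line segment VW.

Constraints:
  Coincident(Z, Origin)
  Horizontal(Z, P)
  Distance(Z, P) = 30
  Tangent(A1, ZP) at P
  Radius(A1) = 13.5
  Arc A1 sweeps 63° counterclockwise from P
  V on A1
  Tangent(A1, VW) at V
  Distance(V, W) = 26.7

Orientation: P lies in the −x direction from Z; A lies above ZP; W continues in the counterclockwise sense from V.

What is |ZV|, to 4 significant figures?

19.42

Tangency of A1 to ZP means the radius AP is perpendicular to ZP, so A = P + (0, 13.5) = (-30.00, 13.50). On A1, P sits at bearing -90° from A; a 63° counterclockwise sweep puts V at bearing -27°, so V = A + 13.5·(cos -27°, sin -27°) = (-17.97, 7.371). Then |ZV| = |V − Z| = 19.42.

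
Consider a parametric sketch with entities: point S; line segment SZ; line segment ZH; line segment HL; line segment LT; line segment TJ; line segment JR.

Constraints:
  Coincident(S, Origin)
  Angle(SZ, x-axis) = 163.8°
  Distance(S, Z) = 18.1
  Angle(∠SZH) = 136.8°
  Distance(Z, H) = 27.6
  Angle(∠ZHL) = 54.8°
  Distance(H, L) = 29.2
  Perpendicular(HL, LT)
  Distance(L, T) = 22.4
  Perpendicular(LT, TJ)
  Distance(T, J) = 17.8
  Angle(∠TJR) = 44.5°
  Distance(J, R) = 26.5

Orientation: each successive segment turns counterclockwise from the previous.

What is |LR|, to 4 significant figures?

3.981

S is at the origin; SZ runs at 163.8° with length 18.1, so Z = (-17.38, 5.050). ∠SZH = 136.8° gives ZH at -153.0° from the x-axis; with |ZH| = 27.6, H = (-41.97, -7.480). ∠ZHL = 54.8° gives HL at -27.80° from the x-axis; with |HL| = 29.2, L = (-16.14, -21.10). HL ⟂ LT, so LT runs at 62.20°; with |LT| = 22.4, T = (-5.696, -1.284). LT ⟂ TJ, so TJ runs at 152.2°; with |TJ| = 17.8, J = (-21.44, 7.017). ∠TJR = 44.5° gives JR at -72.30° from the x-axis; with |JR| = 26.5, R = (-13.38, -18.23). Then |LR| = |R − L| = 3.981.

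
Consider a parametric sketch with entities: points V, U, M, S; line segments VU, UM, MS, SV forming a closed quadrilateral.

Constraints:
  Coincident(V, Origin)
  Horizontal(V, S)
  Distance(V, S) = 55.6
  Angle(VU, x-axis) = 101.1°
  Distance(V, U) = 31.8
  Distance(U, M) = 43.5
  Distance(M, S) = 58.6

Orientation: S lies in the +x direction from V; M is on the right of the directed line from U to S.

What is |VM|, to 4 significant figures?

12.20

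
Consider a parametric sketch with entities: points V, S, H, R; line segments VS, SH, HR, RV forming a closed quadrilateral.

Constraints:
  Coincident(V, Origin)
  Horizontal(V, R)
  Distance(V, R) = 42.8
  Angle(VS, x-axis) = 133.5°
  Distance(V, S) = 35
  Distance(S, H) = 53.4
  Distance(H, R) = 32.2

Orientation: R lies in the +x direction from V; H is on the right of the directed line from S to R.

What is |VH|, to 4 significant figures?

18.41

V is at the origin; VR is horizontal with |VR| = 42.8 and R in +x, so R = (42.8, 0). VS runs at 133.5° with |VS| = 35.0, so S = (-24.09, 25.39). H is determined by |SH| = 53.4 and |HR| = 32.2 together: it lies at the intersection of circle(S, 53.4) and circle(R, 32.2). With |SR| = 71.55, the foot of the radical line on SR is 48.46 from S and the perpendicular offset is √(53.4² − 48.46²) = 22.44. Taking the right-of-SR solution: H = (13.25, -12.79).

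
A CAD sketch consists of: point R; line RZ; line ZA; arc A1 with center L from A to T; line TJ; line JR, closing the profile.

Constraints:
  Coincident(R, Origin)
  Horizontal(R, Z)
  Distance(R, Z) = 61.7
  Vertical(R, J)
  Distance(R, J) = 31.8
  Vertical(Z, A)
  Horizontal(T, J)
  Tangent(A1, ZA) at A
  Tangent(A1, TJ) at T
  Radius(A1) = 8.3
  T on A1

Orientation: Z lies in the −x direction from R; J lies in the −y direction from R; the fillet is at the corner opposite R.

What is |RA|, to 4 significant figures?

66.02

R is at the origin; RZ is horizontal with |RZ| = 61.7 and Z on the −x side, so Z = (-61.70, 0.000). RJ is vertical with |RJ| = 31.8 and J on the −y side, so J = (0.000, -31.80). The virtual corner opposite R is at (-61.70, -31.80). A1 meets ZA tangentially, so LA is at right angles to ZA and the tangent condition forces LT to be normal to TJ, with radius 8.3, so the center L sits 8.3 in from both sides at L = (-53.40, -23.50). That places the tangent points at A = (-61.70, -23.50) on ZA and T = (-53.40, -31.80) on TJ. Then |RA| = |A − R| = 66.02.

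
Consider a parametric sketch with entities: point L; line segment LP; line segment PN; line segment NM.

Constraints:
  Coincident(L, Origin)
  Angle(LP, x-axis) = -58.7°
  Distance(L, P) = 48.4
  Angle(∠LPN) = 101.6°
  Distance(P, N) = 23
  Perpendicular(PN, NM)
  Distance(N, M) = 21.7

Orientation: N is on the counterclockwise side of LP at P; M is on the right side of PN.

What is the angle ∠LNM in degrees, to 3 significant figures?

145°

∠LPN = 101.6°, so PN runs at -58.7° + (180° − 101.6°) = 19.7° from the x-axis; with |PN| = 23.0, N = P + 23.0·(cos 19.7°, sin 19.7°) = (46.8, -33.6). PN ⟂ NM; with |NM| = 21.7 on the right of PN, M = N + 21.7·(0.337, -0.941) = (54.1, -54.0). Then cos ∠LNM = NL·NM / (|NL||NM|), giving 145°.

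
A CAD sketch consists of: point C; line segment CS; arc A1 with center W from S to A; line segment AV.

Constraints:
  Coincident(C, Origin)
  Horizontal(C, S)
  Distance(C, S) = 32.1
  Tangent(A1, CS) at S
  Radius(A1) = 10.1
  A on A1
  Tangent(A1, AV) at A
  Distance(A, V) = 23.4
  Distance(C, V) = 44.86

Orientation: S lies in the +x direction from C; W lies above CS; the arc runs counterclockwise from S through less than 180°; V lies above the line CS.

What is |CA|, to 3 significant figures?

43.5

C is at the origin; C and S share the same y with |CS| = 32.1 and S on the +x side, so S = (32.1, 0.00). Tangency of A1 to CS means the radius WS is perpendicular to CS, so W = S + (0, 10.1) = (32.1, 10.1). Since WA ⟂ AV (tangency), |WV| = √(10.1² + 23.4²) = 25.5 regardless of where A sits on A1. So V lies on both circle(C, 44.86) and circle(W, 25.5); the above-CS intersection is V = (27.8, 35.2). A is the foot of the tangent from V: A = (40.6, 15.6).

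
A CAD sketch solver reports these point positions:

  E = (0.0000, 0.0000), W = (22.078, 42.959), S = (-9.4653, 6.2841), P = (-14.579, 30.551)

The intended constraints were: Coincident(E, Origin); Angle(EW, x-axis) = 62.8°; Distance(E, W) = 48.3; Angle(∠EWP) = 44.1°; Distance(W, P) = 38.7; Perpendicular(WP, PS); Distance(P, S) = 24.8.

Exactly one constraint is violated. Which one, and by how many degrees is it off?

Perpendicular(WP, PS) — off by 6.80°.

E = (0.00, 0.00) ✓; EW at 62.80° ✓; |EW| = 48.30 ✓; ∠EWP = 44.10° ✓; |WP| = 38.70 ✓; ∠(WP, PS) = 83.20° ✗; |PS| = 24.80 ✓.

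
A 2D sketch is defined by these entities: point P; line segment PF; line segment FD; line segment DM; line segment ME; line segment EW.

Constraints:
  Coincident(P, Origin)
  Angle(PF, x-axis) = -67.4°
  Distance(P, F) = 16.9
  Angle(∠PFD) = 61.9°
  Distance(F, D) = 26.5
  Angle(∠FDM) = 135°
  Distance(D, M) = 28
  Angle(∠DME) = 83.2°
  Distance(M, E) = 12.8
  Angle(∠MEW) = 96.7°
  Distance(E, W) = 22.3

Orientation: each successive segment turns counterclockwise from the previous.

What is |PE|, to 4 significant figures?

31.04

P is at the origin; PF runs at -67.4° with length 16.9, so F = (6.495, -15.60). ∠PFD = 61.9° gives FD at 50.70° from the x-axis; with |FD| = 26.5, D = (23.28, 4.905). ∠FDM = 135.0° gives DM at 95.70° from the x-axis; with |DM| = 28.0, M = (20.50, 32.77). ∠DME = 83.2° gives ME at -167.5° from the x-axis; with |ME| = 12.8, E = (8.002, 30.00). Then |PE| = |E − P| = 31.04.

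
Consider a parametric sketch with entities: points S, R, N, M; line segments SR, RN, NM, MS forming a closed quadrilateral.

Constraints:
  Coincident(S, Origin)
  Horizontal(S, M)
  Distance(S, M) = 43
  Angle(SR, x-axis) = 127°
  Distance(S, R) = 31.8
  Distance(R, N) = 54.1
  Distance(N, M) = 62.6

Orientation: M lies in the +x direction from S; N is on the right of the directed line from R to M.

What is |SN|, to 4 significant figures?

31.10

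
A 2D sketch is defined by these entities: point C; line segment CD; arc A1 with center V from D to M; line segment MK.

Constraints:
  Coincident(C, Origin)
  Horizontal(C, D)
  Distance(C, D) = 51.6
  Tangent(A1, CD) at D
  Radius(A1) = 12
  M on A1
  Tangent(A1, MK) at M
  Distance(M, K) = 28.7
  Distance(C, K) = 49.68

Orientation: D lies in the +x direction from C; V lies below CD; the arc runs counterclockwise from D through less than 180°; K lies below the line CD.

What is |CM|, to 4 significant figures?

40.98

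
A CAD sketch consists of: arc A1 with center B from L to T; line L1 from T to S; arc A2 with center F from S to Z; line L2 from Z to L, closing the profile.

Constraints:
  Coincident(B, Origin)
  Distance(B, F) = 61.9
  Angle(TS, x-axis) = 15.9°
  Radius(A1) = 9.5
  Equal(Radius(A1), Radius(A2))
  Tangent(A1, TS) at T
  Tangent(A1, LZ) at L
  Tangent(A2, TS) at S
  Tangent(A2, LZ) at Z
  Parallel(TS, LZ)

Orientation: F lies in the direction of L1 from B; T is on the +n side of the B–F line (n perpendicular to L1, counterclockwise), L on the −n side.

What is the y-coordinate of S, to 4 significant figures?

26.09

The slot axis is L1's direction at 15.9°, so u = (cos 15.9°, sin 15.9°) = (0.9617, 0.2740) and n = (−sin 15.9°, cos 15.9°) = (-0.2740, 0.9617). B is at the origin and F lies 61.9 along u from B, so F = 61.9·u = (59.53, 16.96). Tangency of A1 to both parallel lines with radius 9.5 puts T and L at B ± 9.5·n: T = (-2.603, 9.137), L = (2.603, -9.137). Equal radii place S and Z the same way about F: S = F + 9.5·n = (56.93, 26.09), Z = F − 9.5·n = (62.13, 7.822). So S.y = 26.09.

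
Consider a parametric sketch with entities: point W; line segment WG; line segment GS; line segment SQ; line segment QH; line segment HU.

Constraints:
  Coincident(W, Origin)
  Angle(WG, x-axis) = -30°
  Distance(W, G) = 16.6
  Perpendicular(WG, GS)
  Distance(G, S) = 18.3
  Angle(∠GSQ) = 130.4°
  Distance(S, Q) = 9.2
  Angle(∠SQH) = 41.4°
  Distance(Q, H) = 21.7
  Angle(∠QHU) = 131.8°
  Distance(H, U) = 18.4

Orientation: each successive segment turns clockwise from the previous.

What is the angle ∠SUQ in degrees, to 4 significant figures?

6.242°

W is at the origin; WG runs at -30.0° with length 16.6, so G = (14.38, -8.300). WG ⟂ GS, so GS runs at -120.0°; with |GS| = 18.3, S = (5.226, -24.15). ∠GSQ = 130.4° gives SQ at -169.6° from the x-axis; with |SQ| = 9.2, Q = (-3.823, -25.81). ∠SQH = 41.4° gives QH at 51.80° from the x-axis; with |QH| = 21.7, H = (9.597, -8.756). ∠QHU = 131.8° gives HU at 3.600° from the x-axis; with |HU| = 18.4, U = (27.96, -7.601). Then cos ∠SUQ = US·UQ / (|US||UQ|), giving 6.242°.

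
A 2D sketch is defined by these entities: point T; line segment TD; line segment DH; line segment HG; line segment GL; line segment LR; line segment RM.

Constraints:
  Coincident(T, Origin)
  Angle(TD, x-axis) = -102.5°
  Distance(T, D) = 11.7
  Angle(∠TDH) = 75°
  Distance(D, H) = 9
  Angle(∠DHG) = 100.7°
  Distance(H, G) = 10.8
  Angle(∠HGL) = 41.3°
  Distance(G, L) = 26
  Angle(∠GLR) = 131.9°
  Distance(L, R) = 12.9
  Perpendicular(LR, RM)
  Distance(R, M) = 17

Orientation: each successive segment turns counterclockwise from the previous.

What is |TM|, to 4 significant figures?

30.93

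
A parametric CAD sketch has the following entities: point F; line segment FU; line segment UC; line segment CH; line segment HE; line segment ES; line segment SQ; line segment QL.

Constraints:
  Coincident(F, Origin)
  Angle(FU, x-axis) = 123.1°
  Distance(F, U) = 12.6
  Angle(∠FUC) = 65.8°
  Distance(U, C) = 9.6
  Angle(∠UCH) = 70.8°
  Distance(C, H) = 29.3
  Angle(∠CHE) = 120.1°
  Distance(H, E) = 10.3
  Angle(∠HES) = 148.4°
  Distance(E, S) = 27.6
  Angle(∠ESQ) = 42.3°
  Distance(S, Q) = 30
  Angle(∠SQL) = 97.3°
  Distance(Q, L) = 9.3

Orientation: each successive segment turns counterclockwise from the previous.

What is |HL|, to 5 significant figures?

11.281

F is at the origin; FU runs at 123.1° with length 12.6, so U = (-6.8809, 10.555). ∠FUC = 65.8° gives UC at -122.70° from the x-axis; with |UC| = 9.6, C = (-12.067, 2.4768). ∠UCH = 70.8° gives CH at -13.500° from the x-axis; with |CH| = 29.3, H = (16.423, -4.3632). ∠CHE = 120.1° gives HE at 46.400° from the x-axis; with |HE| = 10.3, E = (23.526, 3.0958). ∠HES = 148.4° gives ES at 78.000° from the x-axis; with |ES| = 27.6, S = (29.265, 30.093). ∠ESQ = 42.3° gives SQ at -144.30° from the x-axis; with |SQ| = 30.0, Q = (4.9022, 12.586). ∠SQL = 97.3° gives QL at -61.600° from the x-axis; with |QL| = 9.3, L = (9.3255, 4.4057). Then |HL| = |L − H| = 11.281.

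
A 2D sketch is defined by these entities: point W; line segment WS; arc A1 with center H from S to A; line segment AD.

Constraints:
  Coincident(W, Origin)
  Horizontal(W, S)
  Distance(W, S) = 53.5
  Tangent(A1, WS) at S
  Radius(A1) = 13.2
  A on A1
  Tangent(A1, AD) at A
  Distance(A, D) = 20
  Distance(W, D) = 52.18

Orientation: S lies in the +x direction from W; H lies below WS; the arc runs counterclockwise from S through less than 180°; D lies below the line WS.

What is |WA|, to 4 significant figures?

42.40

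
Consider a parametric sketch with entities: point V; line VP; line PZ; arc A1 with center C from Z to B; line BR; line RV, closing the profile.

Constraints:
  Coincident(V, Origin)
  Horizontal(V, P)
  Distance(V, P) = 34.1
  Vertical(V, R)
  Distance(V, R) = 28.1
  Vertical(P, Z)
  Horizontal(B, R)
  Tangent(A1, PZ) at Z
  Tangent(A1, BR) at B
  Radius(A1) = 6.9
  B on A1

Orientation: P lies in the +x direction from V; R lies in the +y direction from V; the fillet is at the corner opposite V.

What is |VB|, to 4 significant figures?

39.11

V is at the origin; V and P share the same y with |VP| = 34.1 and P on the +x side, so P = (34.10, 0.000). V and R share the same x with |VR| = 28.1 and R on the +y side, so R = (0.000, 28.10). The virtual corner opposite V is at (34.10, 28.10). Tangency of A1 to PZ means the radius CZ is perpendicular to PZ and since A1 is tangent to BR there, CB ⟂ BR, with radius 6.9, so the center C sits 6.9 in from both sides at C = (27.20, 21.20). That places the tangent points at Z = (34.10, 21.20) on PZ and B = (27.20, 28.10) on BR. Then |VB| = |B − V| = 39.11.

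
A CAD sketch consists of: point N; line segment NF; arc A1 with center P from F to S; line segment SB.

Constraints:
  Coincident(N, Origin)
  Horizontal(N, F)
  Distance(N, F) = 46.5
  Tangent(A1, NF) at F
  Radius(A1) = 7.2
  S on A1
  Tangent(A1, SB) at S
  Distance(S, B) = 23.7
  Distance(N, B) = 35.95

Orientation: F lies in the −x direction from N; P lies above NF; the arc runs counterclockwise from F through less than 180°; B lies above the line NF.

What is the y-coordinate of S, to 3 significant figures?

3.27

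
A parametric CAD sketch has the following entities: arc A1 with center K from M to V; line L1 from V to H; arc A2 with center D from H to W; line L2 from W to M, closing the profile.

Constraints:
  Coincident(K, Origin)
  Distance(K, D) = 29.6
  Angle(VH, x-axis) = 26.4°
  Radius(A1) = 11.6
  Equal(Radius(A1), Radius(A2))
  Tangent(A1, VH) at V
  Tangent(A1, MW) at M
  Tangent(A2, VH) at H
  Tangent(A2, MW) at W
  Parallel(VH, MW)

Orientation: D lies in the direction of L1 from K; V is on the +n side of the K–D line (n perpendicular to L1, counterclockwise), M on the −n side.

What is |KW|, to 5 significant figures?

31.792

The slot axis is L1's direction at 26.4°, so u = (cos 26.4°, sin 26.4°) = (0.89571, 0.44464) and n = (−sin 26.4°, cos 26.4°) = (-0.44464, 0.89571). K is at the origin and D lies 29.6 along u from K, so D = 29.6·u = (26.513, 13.161). Tangency of A1 to both parallel lines with radius 11.6 puts V and M at K ± 11.6·n: V = (-5.1578, 10.390), M = (5.1578, -10.390). Equal radii place H and W the same way about D: H = D + 11.6·n = (21.355, 23.551), W = D − 11.6·n = (31.671, 2.7709). Then |KW| = |W − K| = 31.792.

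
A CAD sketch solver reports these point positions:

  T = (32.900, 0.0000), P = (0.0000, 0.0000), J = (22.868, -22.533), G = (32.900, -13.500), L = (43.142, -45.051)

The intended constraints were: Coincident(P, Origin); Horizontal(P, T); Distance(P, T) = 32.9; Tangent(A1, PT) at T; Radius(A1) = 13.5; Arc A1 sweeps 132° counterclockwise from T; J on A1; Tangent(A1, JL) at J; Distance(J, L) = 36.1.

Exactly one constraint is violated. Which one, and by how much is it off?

Distance(J, L) = 36.1 — off by 5.80.

P = (0.00, 0.00) ✓; P.y = 0.00, T.y = 0.00 ✓; |PT| = 32.90 ✓; ∠(GT, TP) = 90.00° ✓; |GT| = 13.50 ✓; bearing(G→J) − bearing(G→T) = 132.0° ✓; |GJ| = 13.50 ✓; ∠(GJ, JL) = 90.00° ✓; |JL| = 30.30 ✗.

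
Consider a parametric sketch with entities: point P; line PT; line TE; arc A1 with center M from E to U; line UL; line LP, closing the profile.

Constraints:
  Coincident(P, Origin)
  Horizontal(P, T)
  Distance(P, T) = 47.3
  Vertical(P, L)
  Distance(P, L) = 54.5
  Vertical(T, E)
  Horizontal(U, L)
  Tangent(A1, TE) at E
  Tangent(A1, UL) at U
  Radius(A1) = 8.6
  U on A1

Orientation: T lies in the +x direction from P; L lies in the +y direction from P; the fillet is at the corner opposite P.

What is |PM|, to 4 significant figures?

60.04

P is at the origin; P and T share the same y with |PT| = 47.3 and T on the +x side, so T = (47.30, 0.000). P and L share the same x with |PL| = 54.5 and L on the +y side, so L = (0.000, 54.50). The virtual corner opposite P is at (47.30, 54.50). A1 meets TE tangentially, so ME is at right angles to TE and A1 meets UL tangentially, so MU is at right angles to UL, with radius 8.6, so the center M sits 8.6 in from both sides at M = (38.70, 45.90). Then |PM| = |M − P| = 60.04.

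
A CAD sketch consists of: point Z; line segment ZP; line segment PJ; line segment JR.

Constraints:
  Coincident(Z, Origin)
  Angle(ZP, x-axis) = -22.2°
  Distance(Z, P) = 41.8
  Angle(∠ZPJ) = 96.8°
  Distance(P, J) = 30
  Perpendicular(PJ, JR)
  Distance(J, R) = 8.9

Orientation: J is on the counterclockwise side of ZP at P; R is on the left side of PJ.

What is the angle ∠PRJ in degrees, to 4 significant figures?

73.48°

∠ZPJ = 96.8°, so PJ runs at -22.2° + (180° − 96.8°) = 61.00° from the x-axis; with |PJ| = 30.0, J = P + 30.0·(cos 61.00°, sin 61.00°) = (53.25, 10.44). PJ ⟂ JR; with |JR| = 8.9 on the left of PJ, R = J + 8.9·(-0.8746, 0.4848) = (45.46, 14.76). Then cos ∠PRJ = RP·RJ / (|RP||RJ|), giving 73.48°.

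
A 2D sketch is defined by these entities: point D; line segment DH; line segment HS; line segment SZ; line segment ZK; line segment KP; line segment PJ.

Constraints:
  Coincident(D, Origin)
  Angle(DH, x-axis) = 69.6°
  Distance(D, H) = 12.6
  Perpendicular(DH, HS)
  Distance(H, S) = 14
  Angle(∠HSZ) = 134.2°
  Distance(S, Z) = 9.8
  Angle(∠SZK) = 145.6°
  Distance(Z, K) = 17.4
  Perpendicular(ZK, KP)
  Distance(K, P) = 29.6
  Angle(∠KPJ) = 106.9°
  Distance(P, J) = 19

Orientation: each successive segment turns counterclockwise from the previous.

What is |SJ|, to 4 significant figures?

30.48

ZK ⟂ KP, so KP runs at -30.20°; with |KP| = 29.6, P = (-0.7526, -17.44). ∠KPJ = 106.9° gives PJ at 42.90° from the x-axis; with |PJ| = 19.0, J = (13.17, -4.508). Then |SJ| = |J − S| = 30.48.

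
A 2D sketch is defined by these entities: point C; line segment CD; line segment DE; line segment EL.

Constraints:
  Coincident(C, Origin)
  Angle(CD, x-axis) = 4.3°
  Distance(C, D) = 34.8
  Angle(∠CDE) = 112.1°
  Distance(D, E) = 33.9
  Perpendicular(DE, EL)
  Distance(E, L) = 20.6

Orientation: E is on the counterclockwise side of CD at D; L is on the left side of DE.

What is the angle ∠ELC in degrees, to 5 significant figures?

103.92°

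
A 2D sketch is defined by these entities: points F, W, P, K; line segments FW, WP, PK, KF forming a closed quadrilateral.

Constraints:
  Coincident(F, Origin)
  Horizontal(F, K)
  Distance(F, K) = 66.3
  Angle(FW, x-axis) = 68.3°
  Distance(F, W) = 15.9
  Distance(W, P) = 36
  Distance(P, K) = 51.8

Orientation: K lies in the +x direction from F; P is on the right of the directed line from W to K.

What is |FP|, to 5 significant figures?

26.323

Checks: |WP| = 36.00 ✓; |PK| = 51.80 ✓.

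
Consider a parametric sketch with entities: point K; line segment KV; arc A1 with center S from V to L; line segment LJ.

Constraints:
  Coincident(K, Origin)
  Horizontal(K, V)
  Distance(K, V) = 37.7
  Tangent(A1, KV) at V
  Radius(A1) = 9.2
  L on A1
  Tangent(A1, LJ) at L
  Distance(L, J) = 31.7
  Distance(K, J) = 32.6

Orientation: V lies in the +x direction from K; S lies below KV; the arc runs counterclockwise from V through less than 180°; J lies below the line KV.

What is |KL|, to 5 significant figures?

30.365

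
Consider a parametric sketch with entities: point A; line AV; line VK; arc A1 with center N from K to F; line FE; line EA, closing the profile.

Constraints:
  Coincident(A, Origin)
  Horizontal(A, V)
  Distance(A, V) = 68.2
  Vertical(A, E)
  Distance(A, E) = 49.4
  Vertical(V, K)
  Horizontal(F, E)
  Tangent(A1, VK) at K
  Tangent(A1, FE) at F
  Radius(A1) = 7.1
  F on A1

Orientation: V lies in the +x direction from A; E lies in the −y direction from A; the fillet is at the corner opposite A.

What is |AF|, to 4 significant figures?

78.57

A is at the origin; AV is horizontal with |AV| = 68.2 and V on the +x side, so V = (68.20, 0.000). AE is vertical with |AE| = 49.4 and E on the −y side, so E = (0.000, -49.40). The virtual corner opposite A is at (68.20, -49.40). Since A1 is tangent to VK there, NK ⟂ VK and since A1 is tangent to FE there, NF ⟂ FE, with radius 7.1, so the center N sits 7.1 in from both sides at N = (61.10, -42.30). That places the tangent points at K = (68.20, -42.30) on VK and F = (61.10, -49.40) on FE. Then |AF| = |F − A| = 78.57.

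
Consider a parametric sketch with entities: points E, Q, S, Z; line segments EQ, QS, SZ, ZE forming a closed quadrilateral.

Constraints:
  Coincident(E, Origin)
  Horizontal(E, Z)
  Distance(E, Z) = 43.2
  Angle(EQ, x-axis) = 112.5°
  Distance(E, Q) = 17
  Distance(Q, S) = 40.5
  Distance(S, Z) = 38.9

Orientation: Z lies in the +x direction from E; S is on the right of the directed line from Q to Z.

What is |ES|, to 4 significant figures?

23.52

E is at the origin; EZ is horizontal with |EZ| = 43.2 and Z in +x, so Z = (43.2, 0). EQ runs at 112.5° with |EQ| = 17.0, so Q = (-6.506, 15.71). S is determined by |QS| = 40.5 and |SZ| = 38.9 together: it lies at the intersection of circle(Q, 40.5) and circle(Z, 38.9). With |QZ| = 52.13, the foot of the radical line on QZ is 27.28 from Q and the perpendicular offset is √(40.5² − 27.28²) = 29.93. Taking the right-of-QZ solution: S = (10.49, -21.06).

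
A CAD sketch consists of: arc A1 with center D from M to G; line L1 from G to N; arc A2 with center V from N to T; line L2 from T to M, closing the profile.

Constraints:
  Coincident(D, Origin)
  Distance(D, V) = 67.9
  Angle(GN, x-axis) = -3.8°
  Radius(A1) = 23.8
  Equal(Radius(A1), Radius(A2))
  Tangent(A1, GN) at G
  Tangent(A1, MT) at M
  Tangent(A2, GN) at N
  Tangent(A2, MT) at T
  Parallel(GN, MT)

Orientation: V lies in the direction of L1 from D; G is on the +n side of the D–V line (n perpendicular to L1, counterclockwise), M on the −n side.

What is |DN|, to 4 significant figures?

71.95

The slot axis is L1's direction at -3.8°, so u = (cos -3.8°, sin -3.8°) = (0.9978, -0.06627) and n = (−sin -3.8°, cos -3.8°) = (0.06627, 0.9978). D is at the origin and V lies 67.9 along u from D, so V = 67.9·u = (67.75, -4.500). Tangency of A1 to both parallel lines with radius 23.8 puts G and M at D ± 23.8·n: G = (1.577, 23.75), M = (-1.577, -23.75). Equal radii place N and T the same way about V: N = V + 23.8·n = (69.33, 19.25), T = V − 23.8·n = (66.17, -28.25). Then |DN| = |N − D| = 71.95.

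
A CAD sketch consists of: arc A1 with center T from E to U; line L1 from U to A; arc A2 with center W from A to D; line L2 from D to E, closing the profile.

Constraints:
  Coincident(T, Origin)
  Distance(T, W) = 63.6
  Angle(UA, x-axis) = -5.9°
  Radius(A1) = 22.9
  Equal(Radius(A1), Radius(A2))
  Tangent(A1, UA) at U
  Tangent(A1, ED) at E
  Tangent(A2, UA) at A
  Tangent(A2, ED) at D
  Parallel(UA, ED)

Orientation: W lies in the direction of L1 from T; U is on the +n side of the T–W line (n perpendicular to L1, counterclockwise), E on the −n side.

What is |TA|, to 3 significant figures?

67.6

The slot axis is L1's direction at -5.9°, so u = (cos -5.9°, sin -5.9°) = (0.995, -0.103) and n = (−sin -5.9°, cos -5.9°) = (0.103, 0.995). T is at the origin and W lies 63.6 along u from T, so W = 63.6·u = (63.3, -6.54). Tangency of A1 to both parallel lines with radius 22.9 puts U and E at T ± 22.9·n: U = (2.35, 22.8), E = (-2.35, -22.8). Equal radii place A and D the same way about W: A = W + 22.9·n = (65.6, 16.2), D = W − 22.9·n = (60.9, -29.3). Then |TA| = |A − T| = 67.6.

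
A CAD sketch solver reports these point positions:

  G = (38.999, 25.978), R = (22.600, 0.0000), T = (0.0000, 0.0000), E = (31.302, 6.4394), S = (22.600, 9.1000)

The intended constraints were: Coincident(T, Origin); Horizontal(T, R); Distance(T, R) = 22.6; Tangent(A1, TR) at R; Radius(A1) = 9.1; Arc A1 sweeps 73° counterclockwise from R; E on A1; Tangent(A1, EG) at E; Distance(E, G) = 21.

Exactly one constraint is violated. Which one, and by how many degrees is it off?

Tangent(A1, EG) at E — off by 4.50°.

T = (0.00, 0.00) ✓; T.y = 0.00, R.y = 0.00 ✓; |TR| = 22.60 ✓; ∠(SR, RT) = 90.00° ✓; |SR| = 9.100 ✓; bearing(S→E) − bearing(S→R) = 73.00° ✓; |SE| = 9.100 ✓; ∠(SE, EG) = 94.50° ✗; |EG| = 21.00 ✓.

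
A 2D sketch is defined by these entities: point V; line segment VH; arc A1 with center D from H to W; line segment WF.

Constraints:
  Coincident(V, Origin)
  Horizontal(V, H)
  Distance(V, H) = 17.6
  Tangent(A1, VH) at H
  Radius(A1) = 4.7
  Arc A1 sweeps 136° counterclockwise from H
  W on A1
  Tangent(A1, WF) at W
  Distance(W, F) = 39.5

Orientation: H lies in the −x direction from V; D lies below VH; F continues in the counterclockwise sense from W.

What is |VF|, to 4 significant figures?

36.31

V is at the origin; VH is horizontal with |VH| = 17.6 and H on the −x side, so H = (-17.60, 0.000). The tangent condition forces DH to be normal to VH, so D = H + (0, -4.7) = (-17.60, -4.700). On A1, H sits at bearing 90° from D; a 136° counterclockwise sweep puts W at bearing 226°, so W = D + 4.7·(cos 226°, sin 226°) = (-20.86, -8.081). The tangent condition forces DW to be normal to WF, so WF runs along (−sin 226°, cos 226°); with |WF| = 39.5, F = (7.549, -35.52). Then |VF| = |F − V| = 36.31.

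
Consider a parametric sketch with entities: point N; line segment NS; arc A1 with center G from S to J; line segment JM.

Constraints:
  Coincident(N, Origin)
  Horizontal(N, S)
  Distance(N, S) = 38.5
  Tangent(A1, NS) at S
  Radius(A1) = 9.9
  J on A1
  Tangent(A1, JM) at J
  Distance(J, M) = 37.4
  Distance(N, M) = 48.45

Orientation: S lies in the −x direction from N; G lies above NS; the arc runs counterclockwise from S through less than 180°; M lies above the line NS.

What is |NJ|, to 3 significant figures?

29.9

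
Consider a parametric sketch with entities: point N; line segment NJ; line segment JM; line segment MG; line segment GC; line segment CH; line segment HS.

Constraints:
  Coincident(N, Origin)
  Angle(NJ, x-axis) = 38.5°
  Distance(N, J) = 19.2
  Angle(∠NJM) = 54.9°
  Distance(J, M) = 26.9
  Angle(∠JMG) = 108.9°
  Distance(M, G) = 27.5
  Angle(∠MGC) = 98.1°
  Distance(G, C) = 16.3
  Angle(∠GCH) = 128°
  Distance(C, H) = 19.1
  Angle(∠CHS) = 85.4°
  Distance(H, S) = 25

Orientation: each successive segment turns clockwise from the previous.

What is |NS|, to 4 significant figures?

13.20

N is at the origin; NJ runs at 38.5° with length 19.2, so J = (15.03, 11.95). ∠NJM = 54.9° gives JM at -86.60° from the x-axis; with |JM| = 26.9, M = (16.62, -14.90). ∠JMG = 108.9° gives MG at -157.7° from the x-axis; with |MG| = 27.5, G = (-8.822, -25.34). ∠MGC = 98.1° gives GC at 120.4° from the x-axis; with |GC| = 16.3, C = (-17.07, -11.28). ∠GCH = 128.0° gives CH at 68.40° from the x-axis; with |CH| = 19.1, H = (-10.04, 6.482). ∠CHS = 85.4° gives HS at -26.20° from the x-axis; with |HS| = 25.0, S = (12.39, -4.555). Then |NS| = |S − N| = 13.20.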